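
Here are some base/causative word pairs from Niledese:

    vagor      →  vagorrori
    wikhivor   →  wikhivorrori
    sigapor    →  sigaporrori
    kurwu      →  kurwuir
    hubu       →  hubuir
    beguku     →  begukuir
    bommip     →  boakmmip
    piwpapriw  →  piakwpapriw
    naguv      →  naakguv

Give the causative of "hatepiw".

haaktepiw

kurwu and naguv both have last vowel 'u' yet inflect differently (kurwuir, naakguv), so the last vowel is not what conditions the rule; the final letter is.
"hatepiw" ends in -w. The one such stem in the data (piwpapriw → piakwpapriw) inserts -ak- after the first vowel (as do bommip, naguv), so the same rule applies.
So hatepiw → haaktepiw.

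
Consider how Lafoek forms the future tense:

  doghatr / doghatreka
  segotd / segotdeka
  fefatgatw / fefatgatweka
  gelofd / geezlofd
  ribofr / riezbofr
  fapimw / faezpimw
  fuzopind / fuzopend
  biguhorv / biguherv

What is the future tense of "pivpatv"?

segotd and gelofd both end in -d yet inflect differently (segotdeka, geezlofd), so the final letter is not what conditions the rule; the second-to-last letter is.
"pivpatv" has second-to-last letter 't'. The stems whose second-to-last letter is 't' (doghatr → doghatreka, segotd → segotdeka, fefatgatw → fefatgatweka) add -eka.
The other patterns: stems whose second-to-last letter is 'f' or 'm' insert -ez- after the first vowel; stems whose second-to-last letter is 'n' or 'r' change the last vowel to 'e'.
So pivpatv → pivpatveka.

pivpatveka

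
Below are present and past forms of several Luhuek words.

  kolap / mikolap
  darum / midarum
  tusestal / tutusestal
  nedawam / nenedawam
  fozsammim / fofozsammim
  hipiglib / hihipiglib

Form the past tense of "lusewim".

darum and fozsammim both end in -m yet inflect differently (midarum, fofozsammim), so the final letter is not what conditions the rule; the number of vowels is.
"lusewim" has 3 vowels. The stems with 3 vowels (hipiglib → hihipiglib, fozsammim → fofozsammim, tusestal → tutusestal) repeat the first consonant+vowel as a prefix.
The other pattern: stems with 2 vowels add the prefix mi-.
So lusewim → lulusewim.

lulusewim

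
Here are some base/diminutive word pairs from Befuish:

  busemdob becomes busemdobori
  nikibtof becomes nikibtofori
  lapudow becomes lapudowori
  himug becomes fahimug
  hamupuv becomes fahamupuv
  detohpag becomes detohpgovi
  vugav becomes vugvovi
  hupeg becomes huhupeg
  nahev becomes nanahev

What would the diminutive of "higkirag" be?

higkirgovi

himug and detohpag both end in -g yet inflect differently (fahimug, detohpgovi), so the final letter is not what conditions the rule; the last vowel is.
"higkirag" has last vowel 'a'. The stems whose last vowel is 'a' (detohpag → detohpgovi, vugav → vugvovi) delete the last vowel and add -ovi.
The other patterns: stems whose last vowel is 'o' add -ori; stems whose last vowel is 'u' add the prefix fa-; stems whose last vowel is 'e' repeat the first consonant+vowel as a prefix.
So higkirag → higkirgovi.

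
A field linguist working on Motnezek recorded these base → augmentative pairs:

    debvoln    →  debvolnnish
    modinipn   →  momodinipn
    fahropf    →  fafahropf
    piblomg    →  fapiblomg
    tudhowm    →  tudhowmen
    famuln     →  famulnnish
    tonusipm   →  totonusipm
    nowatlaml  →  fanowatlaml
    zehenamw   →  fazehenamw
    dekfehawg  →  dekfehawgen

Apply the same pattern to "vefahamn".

dekfehawg and piblomg both end in -g yet inflect differently (dekfehawgen, fapiblomg), so the final letter is not what conditions the rule; the second-to-last letter is.
"vefahamn" has second-to-last letter 'm'. The stems whose second-to-last letter is 'm' (piblomg → fapiblomg, zehenamw → fazehenamw, nowatlaml → fanowatlaml) add the prefix fa-.
The other patterns: stems whose second-to-last letter is 'w' add -en; stems whose second-to-last letter is 'p' repeat the first consonant+vowel as a prefix; stems whose second-to-last letter is 'l' double the final consonant and add -ish.
So vefahamn → favefahamn.

favefahamn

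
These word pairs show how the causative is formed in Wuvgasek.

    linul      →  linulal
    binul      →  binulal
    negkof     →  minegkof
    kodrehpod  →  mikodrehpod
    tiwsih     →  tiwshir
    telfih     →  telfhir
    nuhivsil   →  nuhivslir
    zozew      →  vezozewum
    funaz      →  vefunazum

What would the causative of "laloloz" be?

milaloloz

linul and nuhivsil both end in -l yet inflect differently (linulal, nuhivslir), so the final letter is not what conditions the rule; the last vowel is.
"laloloz" has last vowel 'o'. The stems whose last vowel is 'o' (negkof → minegkof, kodrehpod → mikodrehpod) add the prefix mi-.
The other patterns: stems whose last vowel is 'u' add -al; stems whose last vowel is 'i' delete the last vowel and add -ir; stems whose last vowel is 'a' or 'e' add ve- … -um around the stem.
So laloloz → milaloloz.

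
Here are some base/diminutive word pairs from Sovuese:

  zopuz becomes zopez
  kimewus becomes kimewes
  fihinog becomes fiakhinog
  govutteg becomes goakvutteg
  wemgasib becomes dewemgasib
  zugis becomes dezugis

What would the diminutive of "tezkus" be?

kimewus and zugis both end in -s yet inflect differently (kimewes, dezugis), so the final letter is not what conditions the rule; the last vowel is.
"tezkus" has last vowel 'u'. The stems whose last vowel is 'u' (zopuz → zopez, kimewus → kimewes) change the last vowel to 'e'.
So tezkus → tezkes.

tezkes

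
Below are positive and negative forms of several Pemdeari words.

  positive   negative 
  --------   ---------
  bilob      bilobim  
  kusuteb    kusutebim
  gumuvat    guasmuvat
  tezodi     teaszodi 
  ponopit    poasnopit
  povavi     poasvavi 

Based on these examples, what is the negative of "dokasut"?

kusuteb and gumuvat both have 3 vowels yet inflect differently (kusutebim, guasmuvat), so the number of vowels is not what conditions the rule; the final letter is.
"dokasut" ends in -t. The stems ending in -t (gumuvat → guasmuvat, ponopit → poasnopit) insert -as- after the first vowel.
So dokasut → doaskasut.

doaskasut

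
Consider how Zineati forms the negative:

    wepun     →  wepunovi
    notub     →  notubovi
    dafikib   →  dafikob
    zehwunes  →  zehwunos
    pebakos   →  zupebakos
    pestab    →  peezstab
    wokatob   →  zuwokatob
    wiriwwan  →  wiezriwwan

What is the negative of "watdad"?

waeztdad

"watdad" has last vowel 'a'. The stems whose last vowel is 'a' (pestab → peezstab, wiriwwan → wiezriwwan) insert -ez- after the first vowel.
The other patterns: stems whose last vowel is 'o' add the prefix zu-; stems whose last vowel is 'u' add -ovi; stems whose last vowel is 'e' or 'i' change the last vowel to 'o'.
So watdad → waeztdad.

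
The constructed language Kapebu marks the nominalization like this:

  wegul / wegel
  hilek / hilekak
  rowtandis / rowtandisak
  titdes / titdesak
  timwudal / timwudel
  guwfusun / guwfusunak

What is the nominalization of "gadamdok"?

wegul and guwfusun both have last vowel 'u' yet inflect differently (wegel, guwfusunak), so the last vowel is not what conditions the rule; the final letter is.
"gadamdok" ends in -k. The one such stem in the data (hilek → hilekak) adds -ak, so the same rule applies.
The other pattern: stems ending in -l change the last vowel to 'e'.
So gadamdok → gadamdokak.

gadamdokak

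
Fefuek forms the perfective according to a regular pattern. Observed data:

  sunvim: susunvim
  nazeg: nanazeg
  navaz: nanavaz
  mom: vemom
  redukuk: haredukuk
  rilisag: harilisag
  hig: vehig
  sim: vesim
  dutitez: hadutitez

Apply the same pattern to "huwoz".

hig and nazeg both end in -g yet inflect differently (vehig, nanazeg), so the final letter is not what conditions the rule; the number of vowels is.
"huwoz" has 2 vowels. The stems with 2 vowels (nazeg → nanazeg, sunvim → susunvim, navaz → nanavaz) repeat the first consonant+vowel as a prefix.
The other patterns: stems with 1 vowel add the prefix ve-; stems with 3 vowels add the prefix ha-.
So huwoz → huhuwoz.

huhuwoz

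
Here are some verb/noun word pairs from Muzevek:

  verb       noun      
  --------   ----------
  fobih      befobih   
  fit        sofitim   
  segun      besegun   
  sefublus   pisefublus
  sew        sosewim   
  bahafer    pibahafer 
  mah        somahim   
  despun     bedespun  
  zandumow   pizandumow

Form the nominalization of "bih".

"bih" has 1 vowel. The stems with 1 vowel (fit → sofitim, mah → somahim, sew → sosewim) add so- … -im around the stem.
So bih → sobihim.

sobihim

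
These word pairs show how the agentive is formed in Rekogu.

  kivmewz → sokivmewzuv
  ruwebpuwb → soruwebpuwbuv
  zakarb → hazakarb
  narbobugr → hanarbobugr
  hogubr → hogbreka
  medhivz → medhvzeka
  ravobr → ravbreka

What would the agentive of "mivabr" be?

mivbreka

"mivabr" has second-to-last letter 'b'. The stems whose second-to-last letter is 'b' (hogubr → hogbreka, ravobr → ravbreka) delete the last vowel and add -eka.
The other patterns: stems whose second-to-last letter is 'w' add so- … -uv around the stem; stems whose second-to-last letter is 'g' or 'r' add the prefix ha-.
So mivabr → mivbreka.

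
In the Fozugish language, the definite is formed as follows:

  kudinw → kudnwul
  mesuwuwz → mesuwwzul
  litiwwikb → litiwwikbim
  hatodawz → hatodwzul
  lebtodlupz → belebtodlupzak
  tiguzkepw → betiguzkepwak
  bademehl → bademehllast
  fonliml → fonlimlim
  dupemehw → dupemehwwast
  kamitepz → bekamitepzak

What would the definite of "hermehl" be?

hermehllast

fonliml and bademehl both end in -l yet inflect differently (fonlimlim, bademehllast), so the final letter is not what conditions the rule; the second-to-last letter is.
"hermehl" has second-to-last letter 'h'. The stems whose second-to-last letter is 'h' (bademehl → bademehllast, dupemehw → dupemehwwast) double the final consonant and add -ast.
The other patterns: stems whose second-to-last letter is 'k' or 'm' add -im; stems whose second-to-last letter is 'p' add be- … -ak around the stem; stems whose second-to-last letter is 'n' or 'w' delete the last vowel and add -ul.
So hermehl → hermehllast.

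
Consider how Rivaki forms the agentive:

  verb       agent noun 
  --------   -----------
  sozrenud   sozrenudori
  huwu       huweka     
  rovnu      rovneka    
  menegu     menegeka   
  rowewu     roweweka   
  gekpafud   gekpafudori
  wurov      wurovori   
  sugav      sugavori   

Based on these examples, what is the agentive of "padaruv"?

padaruvori

"padaruv" ends in -v. The stems ending in -v (sugav → sugavori, wurov → wurovori) add -ori.
So padaruv → padaruvori.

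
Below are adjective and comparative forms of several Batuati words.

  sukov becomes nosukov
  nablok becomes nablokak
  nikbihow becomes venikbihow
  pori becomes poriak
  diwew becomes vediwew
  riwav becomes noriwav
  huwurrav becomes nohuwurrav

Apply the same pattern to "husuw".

nikbihow and sukov both have last vowel 'o' yet inflect differently (venikbihow, nosukov), so the last vowel is not what conditions the rule; the final letter is.
"husuw" ends in -w. The stems ending in -w (diwew → vediwew, nikbihow → venikbihow) add the prefix ve-.
The other patterns: stems ending in -v add the prefix no-; stems ending in -i or -k add -ak.
So husuw → vehusuw.

vehusuw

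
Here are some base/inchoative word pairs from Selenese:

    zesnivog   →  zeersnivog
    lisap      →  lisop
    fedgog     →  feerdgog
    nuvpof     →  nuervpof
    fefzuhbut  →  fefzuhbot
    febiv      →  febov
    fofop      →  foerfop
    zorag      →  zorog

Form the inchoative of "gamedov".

fedgog and zorag both end in -g yet inflect differently (feerdgog, zorog), so the final letter is not what conditions the rule; the last vowel is.
"gamedov" has last vowel 'o'. The stems whose last vowel is 'o' (fofop → foerfop, nuvpof → nuervpof, fedgog → feerdgog) insert -er- after the first vowel.
The other pattern: stems whose last vowel is 'a', 'i' or 'u' change the last vowel to 'o'.
So gamedov → gaermedov.

gaermedov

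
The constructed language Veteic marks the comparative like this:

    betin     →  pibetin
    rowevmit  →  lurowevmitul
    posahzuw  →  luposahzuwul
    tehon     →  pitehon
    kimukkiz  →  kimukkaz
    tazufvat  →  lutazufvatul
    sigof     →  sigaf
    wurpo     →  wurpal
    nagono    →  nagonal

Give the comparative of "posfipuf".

posfipaf

nagono and tehon both have last vowel 'o' yet inflect differently (nagonal, pitehon), so the last vowel is not what conditions the rule; the final letter is.
"posfipuf" ends in -f. The one such stem in the data (sigof → sigaf) changes the last vowel to 'a' (as does kimukkiz), so the same rule applies.
The other patterns: stems ending in -o drop the final letter and add -al; stems ending in -n add the prefix pi-; stems ending in -t or -w add lu- … -ul around the stem.
So posfipuf → posfipaf.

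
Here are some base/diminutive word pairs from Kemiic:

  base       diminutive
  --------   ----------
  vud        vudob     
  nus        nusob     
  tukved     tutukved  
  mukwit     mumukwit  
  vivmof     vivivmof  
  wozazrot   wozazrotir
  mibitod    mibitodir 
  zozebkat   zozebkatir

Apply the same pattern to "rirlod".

vud and tukved both end in -d yet inflect differently (vudob, tutukved), so the final letter is not what conditions the rule; the number of vowels is.
"rirlod" has 2 vowels. The stems with 2 vowels (tukved → tutukved, mukwit → mumukwit, vivmof → vivivmof) repeat the first consonant+vowel as a prefix.
So rirlod → ririrlod.

ririrlod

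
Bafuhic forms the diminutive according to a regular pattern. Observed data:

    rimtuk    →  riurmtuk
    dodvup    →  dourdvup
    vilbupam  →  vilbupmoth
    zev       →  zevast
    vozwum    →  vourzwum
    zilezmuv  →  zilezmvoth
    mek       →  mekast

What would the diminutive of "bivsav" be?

mek and rimtuk both end in -k yet inflect differently (mekast, riurmtuk), so the final letter is not what conditions the rule; the number of vowels is.
"bivsav" has 2 vowels. The stems with 2 vowels (rimtuk → riurmtuk, vozwum → vourzwum, dodvup → dourdvup) insert -ur- after the first vowel.
The other patterns: stems with 1 vowel add -ast; stems with 3 vowels delete the last vowel and add -oth.
So bivsav → biurvsav.

biurvsav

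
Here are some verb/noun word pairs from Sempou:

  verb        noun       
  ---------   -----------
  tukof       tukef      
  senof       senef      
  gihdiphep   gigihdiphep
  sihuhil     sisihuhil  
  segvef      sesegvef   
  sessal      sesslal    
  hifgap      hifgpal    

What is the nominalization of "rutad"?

"rutad" has last vowel 'a'. The stems whose last vowel is 'a' (sessal → sesslal, hifgap → hifgpal) delete the last vowel and add -al.
So rutad → rutdal.

rutdal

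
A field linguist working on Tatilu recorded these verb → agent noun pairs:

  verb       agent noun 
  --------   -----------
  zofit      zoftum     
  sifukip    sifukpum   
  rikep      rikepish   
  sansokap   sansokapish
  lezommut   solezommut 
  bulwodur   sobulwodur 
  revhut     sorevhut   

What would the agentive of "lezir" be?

sifukip and rikep both end in -p yet inflect differently (sifukpum, rikepish), so the final letter is not what conditions the rule; the last vowel is.
"lezir" has last vowel 'i'. The stems whose last vowel is 'i' (zofit → zoftum, sifukip → sifukpum) delete the last vowel and add -um.
So lezir → lezrum.

lezrum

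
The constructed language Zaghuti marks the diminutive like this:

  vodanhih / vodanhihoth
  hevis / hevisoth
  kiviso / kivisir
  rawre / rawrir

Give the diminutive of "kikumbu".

vodanhih and kiviso both have 3 vowels yet inflect differently (vodanhihoth, kivisir), so the number of vowels is not what conditions the rule; whether the stem ends in a vowel or a consonant is.
"kikumbu" ends in a vowel. The stems ending in a vowel (kiviso → kivisir, rawre → rawrir) drop the final letter and add -ir.
So kikumbu → kikumbir.

kikumbir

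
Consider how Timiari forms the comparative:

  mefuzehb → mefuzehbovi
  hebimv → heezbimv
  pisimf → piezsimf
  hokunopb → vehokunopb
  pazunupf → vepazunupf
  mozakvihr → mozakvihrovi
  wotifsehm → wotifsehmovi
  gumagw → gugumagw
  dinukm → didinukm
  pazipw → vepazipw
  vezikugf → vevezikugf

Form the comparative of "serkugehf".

pazunupf and pisimf both end in -f yet inflect differently (vepazunupf, piezsimf), so the final letter is not what conditions the rule; the second-to-last letter is.
"serkugehf" has second-to-last letter 'h'. The stems whose second-to-last letter is 'h' (mozakvihr → mozakvihrovi, wotifsehm → wotifsehmovi, mefuzehb → mefuzehbovi) add -ovi.
The other patterns: stems whose second-to-last letter is 'p' add the prefix ve-; stems whose second-to-last letter is 'm' insert -ez- after the first vowel; stems whose second-to-last letter is 'g' or 'k' repeat the first consonant+vowel as a prefix.
So serkugehf → serkugehfovi.

serkugehfovi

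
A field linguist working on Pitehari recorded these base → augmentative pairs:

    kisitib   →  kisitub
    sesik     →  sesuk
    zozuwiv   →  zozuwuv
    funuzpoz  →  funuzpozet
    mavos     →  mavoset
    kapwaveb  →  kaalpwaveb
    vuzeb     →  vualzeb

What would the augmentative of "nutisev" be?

kisitib and kapwaveb both end in -b yet inflect differently (kisitub, kaalpwaveb), so the final letter is not what conditions the rule; the last vowel is.
"nutisev" has last vowel 'e'. The stems whose last vowel is 'e' (kapwaveb → kaalpwaveb, vuzeb → vualzeb) insert -al- after the first vowel.
The other patterns: stems whose last vowel is 'i' change the last vowel to 'u'; stems whose last vowel is 'o' add -et.
So nutisev → nualtisev.

nualtisev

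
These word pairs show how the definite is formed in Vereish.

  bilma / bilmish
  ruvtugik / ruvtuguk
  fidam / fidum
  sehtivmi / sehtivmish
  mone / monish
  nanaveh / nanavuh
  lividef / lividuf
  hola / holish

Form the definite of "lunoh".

"lunoh" ends in a consonant. The stems ending in a consonant (fidam → fidum, lividef → lividuf, nanaveh → nanavuh) change the last vowel to 'u'.
So lunoh → lunuh.

lunuh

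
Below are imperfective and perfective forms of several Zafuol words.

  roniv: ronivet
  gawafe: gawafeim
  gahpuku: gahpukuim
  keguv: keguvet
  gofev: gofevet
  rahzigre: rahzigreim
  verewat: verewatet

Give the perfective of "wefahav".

keguv and gahpuku both have last vowel 'u' yet inflect differently (keguvet, gahpukuim), so the last vowel is not what conditions the rule; whether the stem ends in a vowel or a consonant is.
"wefahav" ends in a consonant. The stems ending in a consonant (gofev → gofevet, verewat → verewatet, keguv → keguvet) add -et.
The other pattern: stems ending in a vowel add -im.
So wefahav → wefahavet.

wefahavet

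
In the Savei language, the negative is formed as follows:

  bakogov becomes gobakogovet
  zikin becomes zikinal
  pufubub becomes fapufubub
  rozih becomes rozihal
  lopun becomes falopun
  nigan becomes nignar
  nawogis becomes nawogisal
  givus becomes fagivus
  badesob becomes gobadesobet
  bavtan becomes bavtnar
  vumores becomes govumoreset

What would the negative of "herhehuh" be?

faherhehuh

vumores and nawogis both end in -s yet inflect differently (govumoreset, nawogisal), so the final letter is not what conditions the rule; the last vowel is.
"herhehuh" has last vowel 'u'. The stems whose last vowel is 'u' (givus → fagivus, lopun → falopun, pufubub → fapufubub) add the prefix fa-.
So herhehuh → faherhehuh.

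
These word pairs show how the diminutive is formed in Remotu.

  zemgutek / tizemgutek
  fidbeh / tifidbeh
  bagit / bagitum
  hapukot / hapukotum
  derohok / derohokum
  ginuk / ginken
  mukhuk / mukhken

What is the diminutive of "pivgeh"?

tipivgeh

zemgutek and derohok both end in -k yet inflect differently (tizemgutek, derohokum), so the final letter is not what conditions the rule; the last vowel is.
"pivgeh" has last vowel 'e'. The stems whose last vowel is 'e' (zemgutek → tizemgutek, fidbeh → tifidbeh) add the prefix ti-.
The other patterns: stems whose last vowel is 'i' or 'o' add -um; stems whose last vowel is 'u' delete the last vowel and add -en.
So pivgeh → tipivgeh.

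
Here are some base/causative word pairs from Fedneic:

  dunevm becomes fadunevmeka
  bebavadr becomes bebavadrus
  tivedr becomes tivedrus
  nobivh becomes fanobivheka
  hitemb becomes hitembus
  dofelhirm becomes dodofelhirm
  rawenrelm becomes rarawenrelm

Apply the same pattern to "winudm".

winudmus

dunevm and rawenrelm both end in -m yet inflect differently (fadunevmeka, rarawenrelm), so the final letter is not what conditions the rule; the second-to-last letter is.
"winudm" has second-to-last letter 'd'. The stems whose second-to-last letter is 'd' (bebavadr → bebavadrus, tivedr → tivedrus) add -us.
So winudm → winudmus.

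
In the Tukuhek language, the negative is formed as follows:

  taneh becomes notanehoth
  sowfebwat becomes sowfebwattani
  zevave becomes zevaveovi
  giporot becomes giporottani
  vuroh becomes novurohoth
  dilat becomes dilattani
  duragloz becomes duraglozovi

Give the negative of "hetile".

hetileovi

"hetile" ends in -e. The one such stem in the data (zevave → zevaveovi) adds -ovi, so the same rule applies.
The other patterns: stems ending in -t double the final consonant and add -ani; stems ending in -h add no- … -oth around the stem.
So hetile → hetileovi.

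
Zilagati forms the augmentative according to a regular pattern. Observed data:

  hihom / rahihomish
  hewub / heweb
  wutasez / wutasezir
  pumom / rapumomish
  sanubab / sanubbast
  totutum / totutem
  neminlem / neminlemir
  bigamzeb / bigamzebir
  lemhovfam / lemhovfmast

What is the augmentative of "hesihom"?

totutum and neminlem both end in -m yet inflect differently (totutem, neminlemir), so the final letter is not what conditions the rule; the last vowel is.
"hesihom" has last vowel 'o'. The stems whose last vowel is 'o' (hihom → rahihomish, pumom → rapumomish) add ra- … -ish around the stem.
The other patterns: stems whose last vowel is 'u' change the last vowel to 'e'; stems whose last vowel is 'e' add -ir; stems whose last vowel is 'a' delete the last vowel and add -ast.
So hesihom → rahesihomish.

rahesihomish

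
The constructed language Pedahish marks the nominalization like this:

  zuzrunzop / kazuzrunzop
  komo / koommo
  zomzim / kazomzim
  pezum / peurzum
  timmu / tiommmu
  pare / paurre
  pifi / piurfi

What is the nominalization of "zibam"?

kazibam

pezum and zomzim both end in -m yet inflect differently (peurzum, kazomzim), so the final letter is not what conditions the rule; the first letter is.
"zibam" begins with z-. The stems beginning with z- (zomzim → kazomzim, zuzrunzop → kazuzrunzop) add the prefix ka-.
So zibam → kazibam.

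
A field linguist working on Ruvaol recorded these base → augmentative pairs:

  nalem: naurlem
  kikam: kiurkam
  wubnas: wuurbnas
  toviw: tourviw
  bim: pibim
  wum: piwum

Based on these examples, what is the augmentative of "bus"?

kikam and bim both end in -m yet inflect differently (kiurkam, pibim), so the final letter is not what conditions the rule; the number of vowels is.
"bus" has 1 vowel. The stems with 1 vowel (bim → pibim, wum → piwum) add the prefix pi-.
The other pattern: stems with 2 vowels insert -ur- after the first vowel.
So bus → pibus.

pibus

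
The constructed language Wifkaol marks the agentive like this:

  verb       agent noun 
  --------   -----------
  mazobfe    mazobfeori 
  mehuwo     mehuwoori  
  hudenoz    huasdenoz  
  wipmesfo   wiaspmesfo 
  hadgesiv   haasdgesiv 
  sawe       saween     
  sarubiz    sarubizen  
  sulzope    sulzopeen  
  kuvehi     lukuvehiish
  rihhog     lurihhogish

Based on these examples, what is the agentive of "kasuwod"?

mehuwo and wipmesfo both end in -o yet inflect differently (mehuwoori, wiaspmesfo), so the final letter is not what conditions the rule; the first letter is.
"kasuwod" begins with k-. The one such stem in the data (kuvehi → lukuvehiish) adds lu- … -ish around the stem, so the same rule applies.
The other patterns: stems beginning with m- add -ori; stems beginning with h- or w- insert -as- after the first vowel; stems beginning with s- add -en.
So kasuwod → lukasuwodish.

lukasuwodish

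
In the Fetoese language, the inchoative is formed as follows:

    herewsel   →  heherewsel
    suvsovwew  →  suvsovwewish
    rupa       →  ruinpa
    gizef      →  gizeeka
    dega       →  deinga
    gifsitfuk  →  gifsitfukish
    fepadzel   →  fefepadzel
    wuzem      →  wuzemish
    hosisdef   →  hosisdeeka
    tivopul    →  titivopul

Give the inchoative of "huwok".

gizef and fepadzel both have last vowel 'e' yet inflect differently (gizeeka, fefepadzel), so the last vowel is not what conditions the rule; the final letter is.
"huwok" ends in -k. The one such stem in the data (gifsitfuk → gifsitfukish) adds -ish, so the same rule applies.
The other patterns: stems ending in -f drop the final letter and add -eka; stems ending in -l repeat the first consonant+vowel as a prefix; stems ending in -a insert -in- after the first vowel.
So huwok → huwokish.

huwokish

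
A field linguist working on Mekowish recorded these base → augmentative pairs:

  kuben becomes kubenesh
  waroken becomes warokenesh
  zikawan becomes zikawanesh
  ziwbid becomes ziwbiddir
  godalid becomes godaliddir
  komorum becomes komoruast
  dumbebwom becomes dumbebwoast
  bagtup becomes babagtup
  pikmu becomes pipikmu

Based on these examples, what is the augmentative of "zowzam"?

"zowzam" ends in -m. The stems ending in -m (komorum → komoruast, dumbebwom → dumbebwoast) drop the final letter and add -ast.
The other patterns: stems ending in -n add -esh; stems ending in -d double the final consonant and add -ir; stems ending in -p or -u repeat the first consonant+vowel as a prefix.
So zowzam → zowzaast.

zowzaast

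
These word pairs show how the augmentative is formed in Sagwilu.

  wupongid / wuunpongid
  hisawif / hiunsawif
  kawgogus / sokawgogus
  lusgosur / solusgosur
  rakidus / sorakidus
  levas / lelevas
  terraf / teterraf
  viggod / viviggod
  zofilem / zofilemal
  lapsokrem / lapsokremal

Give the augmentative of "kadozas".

kakadozas

kawgogus and levas both end in -s yet inflect differently (sokawgogus, lelevas), so the final letter is not what conditions the rule; the last vowel is.
"kadozas" has last vowel 'a'. The stems whose last vowel is 'a' (levas → lelevas, terraf → teterraf) repeat the first consonant+vowel as a prefix.
The other patterns: stems whose last vowel is 'i' insert -un- after the first vowel; stems whose last vowel is 'u' add the prefix so-; stems whose last vowel is 'e' add -al.
So kadozas → kakadozas.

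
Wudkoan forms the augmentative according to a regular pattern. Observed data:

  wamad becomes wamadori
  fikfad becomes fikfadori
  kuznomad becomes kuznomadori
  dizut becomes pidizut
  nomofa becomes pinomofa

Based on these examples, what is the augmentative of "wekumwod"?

"wekumwod" ends in -d. The stems ending in -d (wamad → wamadori, fikfad → fikfadori, kuznomad → kuznomadori) add -ori.
So wekumwod → wekumwodori.

wekumwodori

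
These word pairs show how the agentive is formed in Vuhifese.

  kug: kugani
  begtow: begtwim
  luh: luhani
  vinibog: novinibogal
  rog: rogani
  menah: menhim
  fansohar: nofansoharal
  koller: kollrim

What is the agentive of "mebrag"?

mebrgim

luh and menah both end in -h yet inflect differently (luhani, menhim), so the final letter is not what conditions the rule; the number of vowels is.
"mebrag" has 2 vowels. The stems with 2 vowels (menah → menhim, begtow → begtwim, koller → kollrim) delete the last vowel and add -im.
The other patterns: stems with 1 vowel add -ani; stems with 3 vowels add no- … -al around the stem.
So mebrag → mebrgim.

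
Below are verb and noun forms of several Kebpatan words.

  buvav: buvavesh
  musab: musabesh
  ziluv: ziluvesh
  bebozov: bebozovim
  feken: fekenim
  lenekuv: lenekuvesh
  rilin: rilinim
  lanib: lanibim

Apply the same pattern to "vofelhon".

ziluv and bebozov both end in -v yet inflect differently (ziluvesh, bebozovim), so the final letter is not what conditions the rule; the last vowel is.
"vofelhon" has last vowel 'o'. The one such stem in the data (bebozov → bebozovim) adds -im, so the same rule applies.
The other pattern: stems whose last vowel is 'a' or 'u' add -esh.
So vofelhon → vofelhonim.

vofelhonim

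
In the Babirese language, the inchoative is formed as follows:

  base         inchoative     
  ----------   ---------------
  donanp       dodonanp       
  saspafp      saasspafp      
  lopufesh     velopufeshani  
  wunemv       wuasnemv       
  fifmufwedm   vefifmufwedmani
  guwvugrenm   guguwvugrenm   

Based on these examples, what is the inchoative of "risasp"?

verisaspani

fifmufwedm and guwvugrenm both end in -m yet inflect differently (vefifmufwedmani, guguwvugrenm), so the final letter is not what conditions the rule; the second-to-last letter is.
"risasp" has second-to-last letter 's'. The one such stem in the data (lopufesh → velopufeshani) adds ve- … -ani around the stem, so the same rule applies.
The other patterns: stems whose second-to-last letter is 'n' repeat the first consonant+vowel as a prefix; stems whose second-to-last letter is 'f' or 'm' insert -as- after the first vowel.
So risasp → verisaspani.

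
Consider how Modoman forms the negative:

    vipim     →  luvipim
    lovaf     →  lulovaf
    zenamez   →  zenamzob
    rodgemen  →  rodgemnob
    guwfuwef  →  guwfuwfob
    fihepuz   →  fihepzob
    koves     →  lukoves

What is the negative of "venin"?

lovaf and guwfuwef both end in -f yet inflect differently (lulovaf, guwfuwfob), so the final letter is not what conditions the rule; the number of vowels is.
"venin" has 2 vowels. The stems with 2 vowels (lovaf → lulovaf, koves → lukoves, vipim → luvipim) add the prefix lu-.
The other pattern: stems with 3 vowels delete the last vowel and add -ob.
So venin → luvenin.

luvenin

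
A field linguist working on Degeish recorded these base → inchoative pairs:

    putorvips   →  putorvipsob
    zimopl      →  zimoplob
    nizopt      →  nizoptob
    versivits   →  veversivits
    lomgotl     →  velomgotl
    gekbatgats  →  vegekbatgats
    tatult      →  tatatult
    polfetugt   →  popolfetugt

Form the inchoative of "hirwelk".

hihirwelk

"hirwelk" has second-to-last letter 'l'. The one such stem in the data (tatult → tatatult) repeats the first consonant+vowel as a prefix (as does polfetugt), so the same rule applies.
The other patterns: stems whose second-to-last letter is 'p' add -ob; stems whose second-to-last letter is 't' add the prefix ve-.
So hirwelk → hihirwelk.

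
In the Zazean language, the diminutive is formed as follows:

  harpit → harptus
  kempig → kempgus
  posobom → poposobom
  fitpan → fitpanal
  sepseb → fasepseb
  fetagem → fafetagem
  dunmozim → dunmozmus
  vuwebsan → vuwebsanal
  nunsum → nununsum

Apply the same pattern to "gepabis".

fetagem and posobom both end in -m yet inflect differently (fafetagem, poposobom), so the final letter is not what conditions the rule; the last vowel is.
"gepabis" has last vowel 'i'. The stems whose last vowel is 'i' (harpit → harptus, kempig → kempgus, dunmozim → dunmozmus) delete the last vowel and add -us.
The other patterns: stems whose last vowel is 'e' add the prefix fa-; stems whose last vowel is 'a' add -al; stems whose last vowel is 'o' or 'u' repeat the first consonant+vowel as a prefix.
So gepabis → gepabsus.

gepabsus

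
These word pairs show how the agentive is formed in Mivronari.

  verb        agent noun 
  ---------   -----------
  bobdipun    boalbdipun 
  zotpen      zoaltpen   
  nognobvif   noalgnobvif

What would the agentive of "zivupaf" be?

zialvupaf

Every pair shown (bobdipun → boalbdipun, zotpen → zoaltpen, nognobvif → noalgnobvif) follows the same rule: insert -al- after the first vowel.
So zivupaf → zialvupaf.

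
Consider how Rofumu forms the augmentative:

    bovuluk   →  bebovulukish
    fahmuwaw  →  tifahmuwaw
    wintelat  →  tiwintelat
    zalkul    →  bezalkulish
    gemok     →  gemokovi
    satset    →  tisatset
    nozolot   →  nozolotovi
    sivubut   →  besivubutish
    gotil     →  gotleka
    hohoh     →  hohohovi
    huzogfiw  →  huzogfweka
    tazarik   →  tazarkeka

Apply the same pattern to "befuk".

satset and nozolot both end in -t yet inflect differently (tisatset, nozolotovi), so the final letter is not what conditions the rule; the last vowel is.
"befuk" has last vowel 'u'. The stems whose last vowel is 'u' (zalkul → bezalkulish, sivubut → besivubutish, bovuluk → bebovulukish) add be- … -ish around the stem.
So befuk → bebefukish.

bebefukish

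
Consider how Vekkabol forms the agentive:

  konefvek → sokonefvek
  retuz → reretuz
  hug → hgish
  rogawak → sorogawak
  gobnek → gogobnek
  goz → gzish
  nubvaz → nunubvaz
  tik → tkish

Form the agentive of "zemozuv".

goz and nubvaz both end in -z yet inflect differently (gzish, nunubvaz), so the final letter is not what conditions the rule; the number of vowels is.
"zemozuv" has 3 vowels. The stems with 3 vowels (rogawak → sorogawak, konefvek → sokonefvek) add the prefix so-.
So zemozuv → sozemozuv.

sozemozuv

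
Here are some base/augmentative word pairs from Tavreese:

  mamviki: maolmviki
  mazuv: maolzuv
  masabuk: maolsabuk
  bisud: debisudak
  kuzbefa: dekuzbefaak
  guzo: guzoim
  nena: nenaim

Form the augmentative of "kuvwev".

dekuvwevak

"kuvwev" begins with k-. The one such stem in the data (kuzbefa → dekuzbefaak) adds de- … -ak around the stem, so the same rule applies.
The other patterns: stems beginning with m- insert -ol- after the first vowel; stems beginning with g- or n- add -im.
So kuvwev → dekuvwevak.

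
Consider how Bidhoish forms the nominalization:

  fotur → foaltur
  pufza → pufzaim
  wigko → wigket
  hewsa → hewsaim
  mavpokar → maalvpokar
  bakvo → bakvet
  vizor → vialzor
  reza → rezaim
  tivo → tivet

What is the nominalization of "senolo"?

senolet

tivo and vizor both have last vowel 'o' yet inflect differently (tivet, vialzor), so the last vowel is not what conditions the rule; the final letter is.
"senolo" ends in -o. The stems ending in -o (tivo → tivet, wigko → wigket, bakvo → bakvet) drop the final letter and add -et.
So senolo → senolet.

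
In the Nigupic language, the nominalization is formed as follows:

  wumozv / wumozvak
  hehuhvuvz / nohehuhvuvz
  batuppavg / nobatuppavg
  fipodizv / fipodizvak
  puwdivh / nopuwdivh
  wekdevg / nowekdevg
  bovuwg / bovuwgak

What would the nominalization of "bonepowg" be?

bonepowgak

batuppavg and bovuwg both end in -g yet inflect differently (nobatuppavg, bovuwgak), so the final letter is not what conditions the rule; the second-to-last letter is.
"bonepowg" has second-to-last letter 'w'. The one such stem in the data (bovuwg → bovuwgak) adds -ak, so the same rule applies.
So bonepowg → bonepowgak.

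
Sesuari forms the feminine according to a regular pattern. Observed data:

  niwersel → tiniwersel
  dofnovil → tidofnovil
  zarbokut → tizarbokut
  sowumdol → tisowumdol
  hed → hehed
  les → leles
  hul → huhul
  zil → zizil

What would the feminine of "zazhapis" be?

niwersel and hul both end in -l yet inflect differently (tiniwersel, huhul), so the final letter is not what conditions the rule; the number of vowels is.
"zazhapis" has 3 vowels. The stems with 3 vowels (niwersel → tiniwersel, dofnovil → tidofnovil, zarbokut → tizarbokut) add the prefix ti-.
So zazhapis → tizazhapis.

tizazhapis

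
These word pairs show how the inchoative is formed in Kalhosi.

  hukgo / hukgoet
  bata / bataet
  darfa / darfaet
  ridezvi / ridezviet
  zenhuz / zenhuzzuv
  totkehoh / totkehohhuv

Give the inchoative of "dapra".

"dapra" ends in a vowel. The stems ending in a vowel (hukgo → hukgoet, bata → bataet, darfa → darfaet) add -et.
The other pattern: stems ending in a consonant double the final consonant and add -uv.
So dapra → dapraet.

dapraet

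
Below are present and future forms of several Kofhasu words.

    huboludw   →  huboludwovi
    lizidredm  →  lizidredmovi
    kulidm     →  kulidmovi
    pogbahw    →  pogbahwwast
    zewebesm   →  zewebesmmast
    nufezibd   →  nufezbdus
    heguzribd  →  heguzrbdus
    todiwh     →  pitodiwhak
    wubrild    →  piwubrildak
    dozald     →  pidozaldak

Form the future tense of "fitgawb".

huboludw and pogbahw both end in -w yet inflect differently (huboludwovi, pogbahwwast), so the final letter is not what conditions the rule; the second-to-last letter is.
"fitgawb" has second-to-last letter 'w'. The one such stem in the data (todiwh → pitodiwhak) adds pi- … -ak around the stem, so the same rule applies.
The other patterns: stems whose second-to-last letter is 'd' add -ovi; stems whose second-to-last letter is 'h' or 's' double the final consonant and add -ast; stems whose second-to-last letter is 'b' delete the last vowel and add -us.
So fitgawb → pifitgawbak.

pifitgawbak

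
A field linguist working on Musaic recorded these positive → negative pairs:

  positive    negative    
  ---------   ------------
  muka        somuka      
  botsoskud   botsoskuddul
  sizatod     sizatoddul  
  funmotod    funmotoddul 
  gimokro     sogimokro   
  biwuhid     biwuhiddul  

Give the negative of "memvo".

funmotod and gimokro both have last vowel 'o' yet inflect differently (funmotoddul, sogimokro), so the last vowel is not what conditions the rule; whether the stem ends in a vowel or a consonant is.
"memvo" ends in a vowel. The stems ending in a vowel (muka → somuka, gimokro → sogimokro) add the prefix so-.
So memvo → somemvo.

somemvo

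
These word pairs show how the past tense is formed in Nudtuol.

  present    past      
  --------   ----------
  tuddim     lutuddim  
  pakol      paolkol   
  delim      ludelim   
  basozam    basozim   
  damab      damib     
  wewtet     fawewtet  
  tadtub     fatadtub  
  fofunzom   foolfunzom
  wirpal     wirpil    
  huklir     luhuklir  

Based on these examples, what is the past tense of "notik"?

"notik" has last vowel 'i'. The stems whose last vowel is 'i' (huklir → luhuklir, tuddim → lutuddim, delim → ludelim) add the prefix lu-.
So notik → lunotik.

lunotik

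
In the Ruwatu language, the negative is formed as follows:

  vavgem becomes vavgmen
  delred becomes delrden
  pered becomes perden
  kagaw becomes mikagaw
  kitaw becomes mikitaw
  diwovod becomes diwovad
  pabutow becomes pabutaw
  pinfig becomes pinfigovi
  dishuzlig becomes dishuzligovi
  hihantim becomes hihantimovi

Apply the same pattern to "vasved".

"vasved" has last vowel 'e'. The stems whose last vowel is 'e' (vavgem → vavgmen, delred → delrden, pered → perden) delete the last vowel and add -en.
So vasved → vasvden.

vasvden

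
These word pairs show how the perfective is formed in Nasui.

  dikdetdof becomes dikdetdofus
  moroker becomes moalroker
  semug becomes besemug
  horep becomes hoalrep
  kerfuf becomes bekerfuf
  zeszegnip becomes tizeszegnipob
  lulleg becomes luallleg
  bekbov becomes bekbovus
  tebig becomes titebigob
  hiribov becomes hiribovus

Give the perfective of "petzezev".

zeszegnip and horep both end in -p yet inflect differently (tizeszegnipob, hoalrep), so the final letter is not what conditions the rule; the last vowel is.
"petzezev" has last vowel 'e'. The stems whose last vowel is 'e' (horep → hoalrep, moroker → moalroker, lulleg → luallleg) insert -al- after the first vowel.
So petzezev → pealtzezev.

pealtzezev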